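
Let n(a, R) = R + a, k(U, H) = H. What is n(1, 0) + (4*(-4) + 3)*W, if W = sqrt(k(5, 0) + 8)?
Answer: 1 - 26*sqrt(2) ≈ -35.770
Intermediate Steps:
W = 2*sqrt(2) (W = sqrt(0 + 8) = sqrt(8) = 2*sqrt(2) ≈ 2.8284)
n(1, 0) + (4*(-4) + 3)*W = (0 + 1) + (4*(-4) + 3)*(2*sqrt(2)) = 1 + (-16 + 3)*(2*sqrt(2)) = 1 - 26*sqrt(2)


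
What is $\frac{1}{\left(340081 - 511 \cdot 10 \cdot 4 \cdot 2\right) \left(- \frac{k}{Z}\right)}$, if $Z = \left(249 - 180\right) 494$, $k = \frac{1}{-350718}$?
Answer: $\frac{11954573748}{299201} \approx 39955.0$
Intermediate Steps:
$k = - \frac{1}{350718} \approx -2.8513 \cdot 10^{-6}$
$Z = 34086$ ($Z = 69 \cdot 494 = 34086$)
$\frac{1}{\left(340081 - 511 \cdot 10 \cdot 4 \cdot 2\right) \left(- \frac{k}{Z}\right)} = \frac{1}{\left(340081 - 511 \cdot 10 \cdot 4 \cdot 2\right) \left(- \frac{-1}{350718 \cdot 34086}\right)} = \frac{1}{\left(340081 - 511 \cdot 40 \cdot 2\right) \left(- \frac{-1}{350718 \cdot 34086}\right)} = \frac{1}{\left(340081 - 40880\right) \left(\left(-1\right) \left(- \frac{1}{11954573748}\right)\right)} = \frac{\frac{1}{\frac{1}{11954573748}}}{340081 - 40880} = \frac{1}{299201} \cdot 11954573748 = \frac{11954573748}{299201}$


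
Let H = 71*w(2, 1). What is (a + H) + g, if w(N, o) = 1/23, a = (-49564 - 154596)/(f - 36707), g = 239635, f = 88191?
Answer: 70939607876/296033 ≈ 2.3963e+5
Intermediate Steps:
a = -51040/12871 (a = (-49564 - 154596)/(88191 - 36707) = -204160/51484 = -204160*1/51484 = -51040/12871 ≈ -3.9655)
w(N, o) = 1/23
H = 71/23 (H = 71*(1/23) = 71/23 ≈ 3.0870)
(a + H) + g = (-51040/12871 + 71/23) + 239635 = -260079/296033 + 239635 = 70939607876/296033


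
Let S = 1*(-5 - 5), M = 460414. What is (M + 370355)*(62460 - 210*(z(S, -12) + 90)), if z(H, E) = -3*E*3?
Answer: 17346456720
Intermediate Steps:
S = -10 (S = 1*(-10) = -10)
z(H, E) = -9*E
(M + 370355)*(62460 - 210*(z(S, -12) + 90)) = (460414 + 370355)*(62460 - 210*(-9*(-12) + 90)) = 830769*(62460 - 210*(108 + 90)) = 830769*(62460 - 210*198) = 830769*(62460 - 41580) = 830769*20880 = 17346456720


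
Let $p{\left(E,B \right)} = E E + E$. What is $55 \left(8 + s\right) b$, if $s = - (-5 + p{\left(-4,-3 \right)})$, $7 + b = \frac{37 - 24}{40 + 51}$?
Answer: $- \frac{2640}{7} \approx -377.14$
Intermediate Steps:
$b = - \frac{48}{7}$ ($b = -7 + \frac{37 - 24}{40 + 51} = -7 + \frac{13}{91} = -7 + 13 \cdot \frac{1}{91} = -7 + \frac{1}{7} = - \frac{48}{7} \approx -6.8571$)
$p{\left(E,B \right)} = E + E^{2}$ ($p{\left(E,B \right)} = E^{2} + E = E + E^{2}$)
$s = -7$ ($s = - (-5 - 4 \left(1 - 4\right)) = - (-5 - -12) = - (-5 + 12) = \left(-1\right) 7 = -7$)
$55 \left(8 + s\right) b = 55 \left(8 - 7\right) \left(- \frac{48}{7}\right) = 55 \cdot 1 \left(- \frac{48}{7}\right) = 55 \left(- \frac{48}{7}\right) = - \frac{2640}{7}$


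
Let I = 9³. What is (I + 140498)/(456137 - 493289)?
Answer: -141227/37152 ≈ -3.8013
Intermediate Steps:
I = 729
(I + 140498)/(456137 - 493289) = (729 + 140498)/(456137 - 493289) = 141227/(-37152) = 141227*(-1/37152) = -141227/37152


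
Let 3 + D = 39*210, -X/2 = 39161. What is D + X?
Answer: -70135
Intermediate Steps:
X = -78322 (X = -2*39161 = -78322)
D = 8187 (D = -3 + 39*210 = -3 + 8190 = 8187)
D + X = 8187 - 78322 = -70135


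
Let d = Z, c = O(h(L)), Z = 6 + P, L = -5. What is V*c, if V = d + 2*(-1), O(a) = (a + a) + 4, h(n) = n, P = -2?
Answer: -12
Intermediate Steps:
O(a) = 4 + 2*a (O(a) = 2*a + 4 = 4 + 2*a)
Z = 4 (Z = 6 - 2 = 4)
c = -6 (c = 4 + 2*(-5) = 4 - 10 = -6)
d = 4
V = 2 (V = 4 + 2*(-1) = 4 - 2 = 2)
V*c = 2*(-6) = -12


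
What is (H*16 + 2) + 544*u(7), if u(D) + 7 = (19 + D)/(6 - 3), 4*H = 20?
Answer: 2966/3 ≈ 988.67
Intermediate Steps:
H = 5 (H = (¼)*20 = 5)
u(D) = -⅔ + D/3 (u(D) = -7 + (19 + D)/(6 - 3) = -7 + (19 + D)/3 = -7 + (19 + D)*(⅓) = -7 + (19/3 + D/3) = -⅔ + D/3)
(H*16 + 2) + 544*u(7) = (5*16 + 2) + 544*(-⅔ + (⅓)*7) = (80 + 2) + 544*(-⅔ + 7/3) = 82 + 544*(5/3) = 82 + 2720/3 = 2966/3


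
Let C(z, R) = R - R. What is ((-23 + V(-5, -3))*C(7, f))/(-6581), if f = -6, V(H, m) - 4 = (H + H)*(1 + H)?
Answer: 0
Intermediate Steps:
V(H, m) = 4 + 2*H*(1 + H) (V(H, m) = 4 + (H + H)*(1 + H) = 4 + (2*H)*(1 + H) = 4 + 2*H*(1 + H))
C(z, R) = 0
((-23 + V(-5, -3))*C(7, f))/(-6581) = ((-23 + (4 + 2*(-5) + 2*(-5)²))*0)/(-6581) = ((-23 + (4 - 10 + 2*25))*0)*(-1/6581) = ((-23 + (4 - 10 + 50))*0)*(-1/6581) = ((-23 + 44)*0)*(-1/6581) = (21*0)*(-1/6581) = 0*(-1/6581) = 0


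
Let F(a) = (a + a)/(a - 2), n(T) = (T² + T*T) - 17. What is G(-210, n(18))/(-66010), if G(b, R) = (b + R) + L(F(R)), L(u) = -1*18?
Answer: -403/66010 ≈ -0.0061051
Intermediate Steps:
n(T) = -17 + 2*T² (n(T) = (T² + T²) - 17 = 2*T² - 17 = -17 + 2*T²)
F(a) = 2*a/(-2 + a) (F(a) = (2*a)/(-2 + a) = 2*a/(-2 + a))
L(u) = -18
G(b, R) = -18 + R + b (G(b, R) = (b + R) - 18 = (R + b) - 18 = -18 + R + b)
G(-210, n(18))/(-66010) = (-18 + (-17 + 2*18²) - 210)/(-66010) = (-18 + (-17 + 2*324) - 210)*(-1/66010) = (-18 + (-17 + 648) - 210)*(-1/66010) = (-18 + 631 - 210)*(-1/66010) = 403*(-1/66010) = -403/66010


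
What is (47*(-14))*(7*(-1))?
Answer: 4606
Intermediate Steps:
(47*(-14))*(7*(-1)) = -658*(-7) = 4606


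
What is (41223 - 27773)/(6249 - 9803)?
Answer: -6725/1777 ≈ -3.7845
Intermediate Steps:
(41223 - 27773)/(6249 - 9803) = 13450/(-3554) = 13450*(-1/3554) = -6725/1777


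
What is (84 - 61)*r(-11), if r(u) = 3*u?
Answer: -759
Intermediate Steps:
(84 - 61)*r(-11) = (84 - 61)*(3*(-11)) = 23*(-33) = -759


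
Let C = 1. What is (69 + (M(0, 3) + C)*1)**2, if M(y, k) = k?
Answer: 5329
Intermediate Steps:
(69 + (M(0, 3) + C)*1)**2 = (69 + (3 + 1)*1)**2 = (69 + 4*1)**2 = (69 + 4)**2 = 73**2 = 5329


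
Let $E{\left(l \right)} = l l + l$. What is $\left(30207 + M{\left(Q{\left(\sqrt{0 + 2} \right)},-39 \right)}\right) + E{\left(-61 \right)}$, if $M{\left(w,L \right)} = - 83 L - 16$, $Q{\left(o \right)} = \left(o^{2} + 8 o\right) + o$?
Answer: $37088$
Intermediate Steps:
$E{\left(l \right)} = l + l^{2}$ ($E{\left(l \right)} = l^{2} + l = l + l^{2}$)
$Q{\left(o \right)} = o^{2} + 9 o$
$M{\left(w,L \right)} = -16 - 83 L$
$\left(30207 + M{\left(Q{\left(\sqrt{0 + 2} \right)},-39 \right)}\right) + E{\left(-61 \right)} = \left(30207 - -3221\right) - 61 \left(1 - 61\right) = \left(30207 + \left(-16 + 3237\right)\right) - -3660 = \left(30207 + 3221\right) + 3660 = 33428 + 3660 = 37088$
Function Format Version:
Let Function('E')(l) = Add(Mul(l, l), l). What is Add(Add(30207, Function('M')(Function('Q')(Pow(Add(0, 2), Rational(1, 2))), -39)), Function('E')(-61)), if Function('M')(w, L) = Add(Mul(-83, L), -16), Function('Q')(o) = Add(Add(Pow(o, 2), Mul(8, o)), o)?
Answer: 37088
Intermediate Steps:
Function('E')(l) = Add(l, Pow(l, 2)) (Function('E')(l) = Add(Pow(l, 2), l) = Add(l, Pow(l, 2)))
Function('Q')(o) = Add(Pow(o, 2), Mul(9, o))
Function('M')(w, L) = Add(-16, Mul(-83, L))
Add(Add(30207, Function('M')(Function('Q')(Pow(Add(0, 2), Rational(1, 2))), -39)), Function('E')(-61)) = Add(Add(30207, Add(-16, Mul(-83, -39))), Mul(-61, Add(1, -61))) = Add(Add(30207, Add(-16, 3237)), Mul(-61, -60)) = Add(Add(30207, 3221), 3660) = Add(33428, 3660) = 37088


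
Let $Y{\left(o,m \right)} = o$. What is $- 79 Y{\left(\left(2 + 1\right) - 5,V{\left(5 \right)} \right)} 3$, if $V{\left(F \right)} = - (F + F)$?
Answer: $474$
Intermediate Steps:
$V{\left(F \right)} = - 2 F$
$- 79 Y{\left(\left(2 + 1\right) - 5,V{\left(5 \right)} \right)} 3 = - 79 \left(\left(2 + 1\right) - 5\right) 3 = - 79 \left(3 - 5\right) 3 = \left(-79\right) \left(-2\right) 3 = 158 \cdot 3 = 474$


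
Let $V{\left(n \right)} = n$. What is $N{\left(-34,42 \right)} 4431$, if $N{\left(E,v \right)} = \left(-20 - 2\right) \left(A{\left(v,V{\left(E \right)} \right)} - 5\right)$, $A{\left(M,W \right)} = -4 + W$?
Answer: $4191726$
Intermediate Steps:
$N{\left(E,v \right)} = 198 - 22 E$ ($N{\left(E,v \right)} = \left(-20 - 2\right) \left(\left(-4 + E\right) - 5\right) = - 22 \left(-9 + E\right) = 198 - 22 E$)
$N{\left(-34,42 \right)} 4431 = \left(198 - -748\right) 4431 = \left(198 + 748\right) 4431 = 946 \cdot 4431 = 4191726$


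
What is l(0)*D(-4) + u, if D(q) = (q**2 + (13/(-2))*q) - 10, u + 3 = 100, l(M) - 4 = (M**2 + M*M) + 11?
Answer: 577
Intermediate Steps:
l(M) = 15 + 2*M**2 (l(M) = 4 + ((M**2 + M*M) + 11) = 4 + ((M**2 + M**2) + 11) = 4 + (2*M**2 + 11) = 4 + (11 + 2*M**2) = 15 + 2*M**2)
u = 97 (u = -3 + 100 = 97)
D(q) = -10 + q**2 - 13*q/2 (D(q) = (q**2 + (13*(-1/2))*q) - 10 = (q**2 - 13*q/2) - 10 = -10 + q**2 - 13*q/2)
l(0)*D(-4) + u = (15 + 2*0**2)*(-10 + (-4)**2 - 13/2*(-4)) + 97 = (15 + 2*0)*(-10 + 16 + 26) + 97 = (15 + 0)*32 + 97 = 15*32 + 97 = 480 + 97 = 577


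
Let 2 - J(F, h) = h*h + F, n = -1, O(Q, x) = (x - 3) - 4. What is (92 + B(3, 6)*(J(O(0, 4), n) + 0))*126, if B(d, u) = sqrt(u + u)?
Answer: 11592 + 1008*sqrt(3) ≈ 13338.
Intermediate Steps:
B(d, u) = sqrt(2)*sqrt(u) (B(d, u) = sqrt(2*u) = sqrt(2)*sqrt(u))
O(Q, x) = -7 + x (O(Q, x) = (-3 + x) - 4 = -7 + x)
J(F, h) = 2 - F - h**2 (J(F, h) = 2 - (h*h + F) = 2 - (h**2 + F) = 2 - (F + h**2) = 2 + (-F - h**2) = 2 - F - h**2)
(92 + B(3, 6)*(J(O(0, 4), n) + 0))*126 = (92 + (sqrt(2)*sqrt(6))*((2 - (-7 + 4) - 1*(-1)**2) + 0))*126 = (92 + (2*sqrt(3))*((2 - 1*(-3) - 1*1) + 0))*126 = (92 + (2*sqrt(3))*((2 + 3 - 1) + 0))*126 = (92 + (2*sqrt(3))*(4 + 0))*126 = (92 + (2*sqrt(3))*4)*126 = (92 + 8*sqrt(3))*126 = 11592 + 1008*sqrt(3)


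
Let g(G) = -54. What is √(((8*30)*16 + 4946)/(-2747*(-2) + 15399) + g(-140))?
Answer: 2*I*√5847094087/20893 ≈ 7.3198*I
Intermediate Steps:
√(((8*30)*16 + 4946)/(-2747*(-2) + 15399) + g(-140)) = √(((8*30)*16 + 4946)/(-2747*(-2) + 15399) - 54) = √((240*16 + 4946)/(5494 + 15399) - 54) = √((3840 + 4946)/20893 - 54) = √(8786*(1/20893) - 54) = √(8786/20893 - 54) = √(-1119436/20893) = 2*I*√5847094087/20893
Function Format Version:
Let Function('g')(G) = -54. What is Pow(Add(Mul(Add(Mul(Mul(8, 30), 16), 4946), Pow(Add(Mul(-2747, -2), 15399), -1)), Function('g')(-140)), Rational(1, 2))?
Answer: Mul(Rational(2, 20893), I, Pow(5847094087, Rational(1, 2))) ≈ Mul(7.3198, I)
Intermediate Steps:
Pow(Add(Mul(Add(Mul(Mul(8, 30), 16), 4946), Pow(Add(Mul(-2747, -2), 15399), -1)), Function('g')(-140)), Rational(1, 2)) = Pow(Add(Mul(Add(Mul(Mul(8, 30), 16), 4946), Pow(Add(Mul(-2747, -2), 15399), -1)), -54), Rational(1, 2)) = Pow(Add(Mul(Add(Mul(240, 16), 4946), Pow(Add(5494, 15399), -1)), -54), Rational(1, 2)) = Pow(Add(Mul(Add(3840, 4946), Pow(20893, -1)), -54), Rational(1, 2)) = Pow(Add(Mul(8786, Rational(1, 20893)), -54), Rational(1, 2)) = Pow(Add(Rational(8786, 20893), -54), Rational(1, 2)) = Pow(Rational(-1119436, 20893), Rational(1, 2)) = Mul(Rational(2, 20893), I, Pow(5847094087, Rational(1, 2)))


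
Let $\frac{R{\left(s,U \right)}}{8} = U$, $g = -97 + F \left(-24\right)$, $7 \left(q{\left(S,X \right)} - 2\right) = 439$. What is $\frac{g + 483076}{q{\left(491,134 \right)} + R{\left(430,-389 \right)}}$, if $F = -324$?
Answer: $- \frac{3435285}{21331} \approx -161.05$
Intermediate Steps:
$q{\left(S,X \right)} = \frac{453}{7}$ ($q{\left(S,X \right)} = 2 + \frac{1}{7} \cdot 439 = 2 + \frac{439}{7} = \frac{453}{7}$)
$g = 7679$ ($g = -97 - -7776 = -97 + 7776 = 7679$)
$R{\left(s,U \right)} = 8 U$
$\frac{g + 483076}{q{\left(491,134 \right)} + R{\left(430,-389 \right)}} = \frac{7679 + 483076}{\frac{453}{7} + 8 \left(-389\right)} = \frac{490755}{\frac{453}{7} - 3112} = \frac{490755}{- \frac{21331}{7}} = 490755 \left(- \frac{7}{21331}\right) = - \frac{3435285}{21331}$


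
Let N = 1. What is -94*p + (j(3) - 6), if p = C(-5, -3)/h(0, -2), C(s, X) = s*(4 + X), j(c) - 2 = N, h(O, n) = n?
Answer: -238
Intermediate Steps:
j(c) = 3 (j(c) = 2 + 1 = 3)
p = 5/2 (p = -5*(4 - 3)/(-2) = -5*1*(-½) = -5*(-½) = 5/2 ≈ 2.5000)
-94*p + (j(3) - 6) = -94*5/2 + (3 - 6) = -235 - 3 = -238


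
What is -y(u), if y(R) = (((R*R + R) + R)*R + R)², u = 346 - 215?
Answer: -5210007111936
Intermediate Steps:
u = 131
y(R) = (R + R*(R² + 2*R))² (y(R) = (((R² + R) + R)*R + R)² = (((R + R²) + R)*R + R)² = ((R² + 2*R)*R + R)² = (R*(R² + 2*R) + R)² = (R + R*(R² + 2*R))²)
-y(u) = -131²*(1 + 131² + 2*131)² = -17161*(1 + 17161 + 262)² = -17161*17424² = -17161*303595776 = -1*5210007111936 = -5210007111936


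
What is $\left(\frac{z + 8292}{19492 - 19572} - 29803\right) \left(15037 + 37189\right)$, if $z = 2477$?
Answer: $- \frac{62540870017}{40} \approx -1.5635 \cdot 10^{9}$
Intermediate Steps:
$\left(\frac{z + 8292}{19492 - 19572} - 29803\right) \left(15037 + 37189\right) = \left(\frac{2477 + 8292}{19492 - 19572} - 29803\right) \left(15037 + 37189\right) = \left(\frac{10769}{-80} - 29803\right) 52226 = \left(10769 \left(- \frac{1}{80}\right) - 29803\right) 52226 = \left(- \frac{10769}{80} - 29803\right) 52226 = \left(- \frac{2395009}{80}\right) 52226 = - \frac{62540870017}{40}$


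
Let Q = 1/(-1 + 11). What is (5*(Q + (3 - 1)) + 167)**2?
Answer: 126025/4 ≈ 31506.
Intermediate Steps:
Q = 1/10 ≈ 0.10000
(5*(Q + (3 - 1)) + 167)**2 = (5*(1/10 + (3 - 1)) + 167)**2 = (5*(1/10 + 2) + 167)**2 = (5*(21/10) + 167)**2 = (21/2 + 167)**2 = (355/2)**2 = 126025/4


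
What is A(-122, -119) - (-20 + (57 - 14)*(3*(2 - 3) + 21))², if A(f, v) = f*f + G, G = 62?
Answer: -553570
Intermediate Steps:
A(f, v) = 62 + f² (A(f, v) = f*f + 62 = f² + 62 = 62 + f²)
A(-122, -119) - (-20 + (57 - 14)*(3*(2 - 3) + 21))² = (62 + (-122)²) - (-20 + (57 - 14)*(3*(2 - 3) + 21))² = (62 + 14884) - (-20 + 43*(3*(-1) + 21))² = 14946 - (-20 + 43*(-3 + 21))² = 14946 - (-20 + 43*18)² = 14946 - (-20 + 774)² = 14946 - 1*754² = 14946 - 1*568516 = 14946 - 568516 = -553570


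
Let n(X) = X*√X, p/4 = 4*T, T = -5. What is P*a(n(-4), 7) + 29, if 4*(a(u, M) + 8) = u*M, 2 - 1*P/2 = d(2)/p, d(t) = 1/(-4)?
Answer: -59/20 - 4473*I/80 ≈ -2.95 - 55.912*I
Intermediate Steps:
d(t) = -¼
p = -80 (p = 4*(4*(-5)) = 4*(-20) = -80)
n(X) = X^(3/2)
P = 639/160 (P = 4 - (-1)/(2*(-80)) = 4 - (-1)*(-1)/(2*80) = 4 - 2*1/320 = 4 - 1/160 = 639/160 ≈ 3.9938)
a(u, M) = -8 + M*u/4 (a(u, M) = -8 + (u*M)/4 = -8 + (M*u)/4 = -8 + M*u/4)
P*a(n(-4), 7) + 29 = 639*(-8 + (¼)*7*(-4)^(3/2))/160 + 29 = 639*(-8 + (¼)*7*(-8*I))/160 + 29 = 639*(-8 - 14*I)/160 + 29 = (-639/20 - 4473*I/80) + 29 = -59/20 - 4473*I/80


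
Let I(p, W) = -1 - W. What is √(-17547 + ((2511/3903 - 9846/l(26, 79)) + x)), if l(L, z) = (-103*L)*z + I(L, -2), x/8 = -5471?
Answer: 2*I*√1161255195851490389083/275240861 ≈ 247.62*I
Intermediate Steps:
x = -43768 (x = 8*(-5471) = -43768)
l(L, z) = 1 - 103*L*z (l(L, z) = (-103*L)*z + (-1 - 1*(-2)) = -103*L*z + (-1 + 2) = -103*L*z + 1 = 1 - 103*L*z)
√(-17547 + ((2511/3903 - 9846/l(26, 79)) + x)) = √(-17547 + ((2511/3903 - 9846/(1 - 103*26*79)) - 43768)) = √(-17547 + ((2511*(1/3903) - 9846/(1 - 211562)) - 43768)) = √(-17547 + ((837/1301 - 9846/(-211561)) - 43768)) = √(-17547 + ((837/1301 - 9846*(-1/211561)) - 43768)) = √(-17547 + ((837/1301 + 9846/211561) - 43768)) = √(-17547 + (189886203/275240861 - 43768)) = √(-17547 - 12046552118045/275240861) = √(-16876203506012/275240861) = 2*I*√1161255195851490389083/275240861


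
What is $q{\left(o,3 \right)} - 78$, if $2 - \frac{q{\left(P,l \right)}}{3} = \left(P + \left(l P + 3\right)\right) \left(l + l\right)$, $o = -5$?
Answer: $234$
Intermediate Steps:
$q{\left(P,l \right)} = 6 - 6 l \left(3 + P + P l\right)$ ($q{\left(P,l \right)} = 6 - 3 \left(P + \left(l P + 3\right)\right) \left(l + l\right) = 6 - 3 \left(P + \left(P l + 3\right)\right) 2 l = 6 - 3 \left(P + \left(3 + P l\right)\right) 2 l = 6 - 3 \left(3 + P + P l\right) 2 l = 6 - 3 \cdot 2 l \left(3 + P + P l\right) = 6 - 6 l \left(3 + P + P l\right)$)
$q{\left(o,3 \right)} - 78 = \left(6 - 54 - \left(-30\right) 3 - - 30 \cdot 3^{2}\right) - 78 = \left(6 - 54 + 90 - \left(-30\right) 9\right) - 78 = \left(6 - 54 + 90 + 270\right) - 78 = 312 - 78 = 234$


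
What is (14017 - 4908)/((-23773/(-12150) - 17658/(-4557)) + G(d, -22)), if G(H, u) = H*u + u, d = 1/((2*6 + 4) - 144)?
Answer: -5379658804800/9447376441 ≈ -569.43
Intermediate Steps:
d = -1/128 (d = 1/((12 + 4) - 144) = 1/(16 - 144) = 1/(-128) = -1/128 ≈ -0.0078125)
G(H, u) = u + H*u
(14017 - 4908)/((-23773/(-12150) - 17658/(-4557)) + G(d, -22)) = (14017 - 4908)/((-23773/(-12150) - 17658/(-4557)) - 22*(1 - 1/128)) = 9109/((-23773*(-1/12150) - 17658*(-1/4557)) - 22*127/128) = 9109/((23773/12150 + 5886/1519) - 1397/64) = 9109/(107626087/18455850 - 1397/64) = 9109/(-9447376441/590587200) = 9109*(-590587200/9447376441) = -5379658804800/9447376441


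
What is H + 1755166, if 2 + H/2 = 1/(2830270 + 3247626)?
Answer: 5333846049577/3038948 ≈ 1.7552e+6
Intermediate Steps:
H = -12155791/3038948 (H = -4 + 2/(2830270 + 3247626) = -4 + 2/6077896 = -4 + 2*(1/6077896) = -4 + 1/3038948 = -12155791/3038948 ≈ -4.0000)
H + 1755166 = -12155791/3038948 + 1755166 = 5333846049577/3038948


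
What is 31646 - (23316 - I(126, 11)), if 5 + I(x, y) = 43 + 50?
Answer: 8418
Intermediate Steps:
I(x, y) = 88 (I(x, y) = -5 + (43 + 50) = -5 + 93 = 88)
31646 - (23316 - I(126, 11)) = 31646 - (23316 - 1*88) = 31646 - (23316 - 88) = 31646 - 1*23228 = 31646 - 23228 = 8418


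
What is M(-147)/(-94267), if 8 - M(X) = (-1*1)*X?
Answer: 139/94267 ≈ 0.0014745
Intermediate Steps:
M(X) = 8 + X (M(X) = 8 - (-1*1)*X = 8 - (-1)*X = 8 + X)
M(-147)/(-94267) = (8 - 147)/(-94267) = -139*(-1/94267) = 139/94267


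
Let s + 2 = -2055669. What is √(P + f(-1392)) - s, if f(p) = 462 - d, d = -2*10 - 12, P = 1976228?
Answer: 2055671 + √1976722 ≈ 2.0571e+6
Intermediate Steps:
d = -32 (d = -20 - 12 = -32)
f(p) = 494 (f(p) = 462 - 1*(-32) = 462 + 32 = 494)
s = -2055671 (s = -2 - 2055669 = -2055671)
√(P + f(-1392)) - s = √(1976228 + 494) - 1*(-2055671) = √1976722 + 2055671 = 2055671 + √1976722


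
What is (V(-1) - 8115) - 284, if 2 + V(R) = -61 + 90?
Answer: -8372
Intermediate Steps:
V(R) = 27 (V(R) = -2 + (-61 + 90) = -2 + 29 = 27)
(V(-1) - 8115) - 284 = (27 - 8115) - 284 = -8088 - 284 = -8372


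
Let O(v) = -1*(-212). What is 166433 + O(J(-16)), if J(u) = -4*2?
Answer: 166645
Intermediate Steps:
J(u) = -8
O(v) = 212
166433 + O(J(-16)) = 166433 + 212 = 166645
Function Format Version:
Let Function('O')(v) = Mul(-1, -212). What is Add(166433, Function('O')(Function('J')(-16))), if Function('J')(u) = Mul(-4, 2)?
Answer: 166645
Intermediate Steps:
Function('J')(u) = -8
Function('O')(v) = 212
Add(166433, Function('O')(Function('J')(-16))) = Add(166433, 212) = 166645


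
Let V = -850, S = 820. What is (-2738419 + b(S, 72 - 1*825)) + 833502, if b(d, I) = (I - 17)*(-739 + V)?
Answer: -681387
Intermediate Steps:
b(d, I) = 27013 - 1589*I (b(d, I) = (I - 17)*(-739 - 850) = (-17 + I)*(-1589) = 27013 - 1589*I)
(-2738419 + b(S, 72 - 1*825)) + 833502 = (-2738419 + (27013 - 1589*(72 - 1*825))) + 833502 = (-2738419 + (27013 - 1589*(72 - 825))) + 833502 = (-2738419 + (27013 - 1589*(-753))) + 833502 = (-2738419 + (27013 + 1196517)) + 833502 = (-2738419 + 1223530) + 833502 = -1514889 + 833502 = -681387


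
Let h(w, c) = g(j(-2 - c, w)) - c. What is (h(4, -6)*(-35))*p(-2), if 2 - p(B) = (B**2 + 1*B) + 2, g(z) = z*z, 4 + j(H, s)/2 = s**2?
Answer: 40740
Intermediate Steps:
j(H, s) = -8 + 2*s**2
g(z) = z**2
h(w, c) = (-8 + 2*w**2)**2 - c
p(B) = -B - B**2 (p(B) = 2 - ((B**2 + 1*B) + 2) = 2 - ((B**2 + B) + 2) = 2 - ((B + B**2) + 2) = 2 - (2 + B + B**2) = 2 + (-2 - B - B**2) = -B - B**2)
(h(4, -6)*(-35))*p(-2) = ((-1*(-6) + 4*(-4 + 4**2)**2)*(-35))*(-1*(-2)*(1 - 2)) = ((6 + 4*(-4 + 16)**2)*(-35))*(-1*(-2)*(-1)) = ((6 + 4*12**2)*(-35))*(-2) = ((6 + 4*144)*(-35))*(-2) = ((6 + 576)*(-35))*(-2) = (582*(-35))*(-2) = -20370*(-2) = 40740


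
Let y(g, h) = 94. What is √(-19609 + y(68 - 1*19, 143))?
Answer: I*√19515 ≈ 139.7*I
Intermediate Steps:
√(-19609 + y(68 - 1*19, 143)) = √(-19609 + 94) = √(-19515) = I*√19515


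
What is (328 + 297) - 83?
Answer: 542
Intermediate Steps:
(328 + 297) - 83 = 625 - 83 = 542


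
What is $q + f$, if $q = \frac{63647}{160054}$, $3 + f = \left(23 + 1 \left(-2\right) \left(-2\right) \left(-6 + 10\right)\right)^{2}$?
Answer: $\frac{243025619}{160054} \approx 1518.4$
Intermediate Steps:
$f = 1518$ ($f = -3 + \left(23 + 1 \left(-2\right) \left(-2\right) \left(-6 + 10\right)\right)^{2} = -3 + \left(23 + \left(-2\right) \left(-2\right) 4\right)^{2} = -3 + \left(23 + 4 \cdot 4\right)^{2} = -3 + \left(23 + 16\right)^{2} = -3 + 39^{2} = -3 + 1521 = 1518$)
$q = \frac{63647}{160054}$ ($q = 63647 \cdot \frac{1}{160054} = \frac{63647}{160054} \approx 0.39766$)
$q + f = \frac{63647}{160054} + 1518 = \frac{243025619}{160054}$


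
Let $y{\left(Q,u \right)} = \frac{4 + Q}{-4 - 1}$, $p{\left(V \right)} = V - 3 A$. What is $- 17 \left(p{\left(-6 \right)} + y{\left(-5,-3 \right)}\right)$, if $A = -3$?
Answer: $- \frac{272}{5} \approx -54.4$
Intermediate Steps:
$p{\left(V \right)} = 9 + V$ ($p{\left(V \right)} = V - -9 = V + 9 = 9 + V$)
$y{\left(Q,u \right)} = - \frac{4}{5} - \frac{Q}{5}$ ($y{\left(Q,u \right)} = \frac{4 + Q}{-5} = \left(4 + Q\right) \left(- \frac{1}{5}\right) = - \frac{4}{5} - \frac{Q}{5}$)
$- 17 \left(p{\left(-6 \right)} + y{\left(-5,-3 \right)}\right) = - 17 \left(\left(9 - 6\right) - - \frac{1}{5}\right) = - 17 \left(3 + \left(- \frac{4}{5} + 1\right)\right) = - 17 \left(3 + \frac{1}{5}\right) = \left(-17\right) \frac{16}{5} = - \frac{272}{5}$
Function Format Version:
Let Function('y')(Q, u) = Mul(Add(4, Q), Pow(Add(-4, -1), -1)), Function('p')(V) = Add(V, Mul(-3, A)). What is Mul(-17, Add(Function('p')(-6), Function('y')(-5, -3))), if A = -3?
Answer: Rational(-272, 5) ≈ -54.400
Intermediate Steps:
Function('p')(V) = Add(9, V) (Function('p')(V) = Add(V, Mul(-3, -3)) = Add(V, 9) = Add(9, V))
Function('y')(Q, u) = Add(Rational(-4, 5), Mul(Rational(-1, 5), Q)) (Function('y')(Q, u) = Mul(Add(4, Q), Pow(-5, -1)) = Mul(Add(4, Q), Rational(-1, 5)) = Add(Rational(-4, 5), Mul(Rational(-1, 5), Q)))
Mul(-17, Add(Function('p')(-6), Function('y')(-5, -3))) = Mul(-17, Add(Add(9, -6), Add(Rational(-4, 5), Mul(Rational(-1, 5), -5)))) = Mul(-17, Add(3, Add(Rational(-4, 5), 1))) = Mul(-17, Add(3, Rational(1, 5))) = Mul(-17, Rational(16, 5)) = Rational(-272, 5)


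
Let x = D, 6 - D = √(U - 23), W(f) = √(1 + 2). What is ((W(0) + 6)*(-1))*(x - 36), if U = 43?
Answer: 2*(6 + √3)*(15 + √5) ≈ 266.54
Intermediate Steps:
W(f) = √3
D = 6 - 2*√5 (D = 6 - √(43 - 23) = 6 - √20 = 6 - 2*√5 ≈ 1.5279)
x = 6 - 2*√5 ≈ 1.5279
((W(0) + 6)*(-1))*(x - 36) = ((√3 + 6)*(-1))*((6 - 2*√5) - 36) = ((6 + √3)*(-1))*(-30 - 2*√5) = (-6 - √3)*(-30 - 2*√5) = (-30 - 2*√5)*(-6 - √3)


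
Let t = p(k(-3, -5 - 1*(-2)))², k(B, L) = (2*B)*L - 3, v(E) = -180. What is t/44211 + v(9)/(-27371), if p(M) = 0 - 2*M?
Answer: 10863960/403366427 ≈ 0.026933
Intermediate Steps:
k(B, L) = -3 + 2*B*L (k(B, L) = 2*B*L - 3 = -3 + 2*B*L)
p(M) = -2*M
t = 900 (t = (-2*(-3 + 2*(-3)*(-5 - 1*(-2))))² = (-2*(-3 + 2*(-3)*(-5 + 2)))² = (-2*(-3 + 2*(-3)*(-3)))² = (-2*(-3 + 18))² = (-2*15)² = (-30)² = 900)
t/44211 + v(9)/(-27371) = 900/44211 - 180/(-27371) = 900*(1/44211) - 180*(-1/27371) = 300/14737 + 180/27371 = 10863960/403366427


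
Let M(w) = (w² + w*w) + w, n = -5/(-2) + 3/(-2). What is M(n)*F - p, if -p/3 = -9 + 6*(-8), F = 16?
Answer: -123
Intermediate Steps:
p = 171 (p = -3*(-9 + 6*(-8)) = -3*(-9 - 48) = -3*(-57) = 171)
n = 1 (n = -5*(-½) + 3*(-½) = 5/2 - 3/2 = 1)
M(w) = w + 2*w² (M(w) = (w² + w²) + w = 2*w² + w = w + 2*w²)
M(n)*F - p = (1*(1 + 2*1))*16 - 1*171 = (1*(1 + 2))*16 - 171 = (1*3)*16 - 171 = 3*16 - 171 = 48 - 171 = -123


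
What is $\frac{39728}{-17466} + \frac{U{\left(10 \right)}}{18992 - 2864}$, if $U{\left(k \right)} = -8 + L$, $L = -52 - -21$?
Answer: $- \frac{35634131}{15649536} \approx -2.277$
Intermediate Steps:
$L = -31$ ($L = -52 + 21 = -31$)
$U{\left(k \right)} = -39$ ($U{\left(k \right)} = -8 - 31 = -39$)
$\frac{39728}{-17466} + \frac{U{\left(10 \right)}}{18992 - 2864} = \frac{39728}{-17466} - \frac{39}{18992 - 2864} = 39728 \left(- \frac{1}{17466}\right) - \frac{39}{18992 - 2864} = - \frac{19864}{8733} - \frac{39}{16128} = - \frac{19864}{8733} - \frac{13}{5376} = - \frac{35634131}{15649536}$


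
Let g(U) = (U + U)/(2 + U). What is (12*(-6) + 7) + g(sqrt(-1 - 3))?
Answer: -64 + I ≈ -64.0 + 1.0*I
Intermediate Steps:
g(U) = 2*U/(2 + U) (g(U) = (2*U)/(2 + U) = 2*U/(2 + U))
(12*(-6) + 7) + g(sqrt(-1 - 3)) = (12*(-6) + 7) + 2*sqrt(-1 - 3)/(2 + sqrt(-1 - 3)) = (-72 + 7) + 2*sqrt(-4)/(2 + sqrt(-4)) = -65 + 2*(2*I)/(2 + 2*I) = -65 + 2*(2*I)*((2 - 2*I)/8) = -65 + I*(2 - 2*I)/2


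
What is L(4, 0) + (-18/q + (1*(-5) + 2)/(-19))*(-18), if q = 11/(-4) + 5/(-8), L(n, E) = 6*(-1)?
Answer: -1992/19 ≈ -104.84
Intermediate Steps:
L(n, E) = -6
q = -27/8 (q = 11*(-¼) + 5*(-⅛) = -11/4 - 5/8 = -27/8 ≈ -3.3750)
L(4, 0) + (-18/q + (1*(-5) + 2)/(-19))*(-18) = -6 + (-18/(-27/8) + (1*(-5) + 2)/(-19))*(-18) = -6 + (-18*(-8/27) + (-5 + 2)*(-1/19))*(-18) = -6 + (16/3 - 3*(-1/19))*(-18) = -6 + (16/3 + 3/19)*(-18) = -6 + (313/57)*(-18) = -6 - 1878/19 = -1992/19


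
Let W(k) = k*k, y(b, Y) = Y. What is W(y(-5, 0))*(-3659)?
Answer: 0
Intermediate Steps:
W(k) = k²
W(y(-5, 0))*(-3659) = 0²*(-3659) = 0*(-3659) = 0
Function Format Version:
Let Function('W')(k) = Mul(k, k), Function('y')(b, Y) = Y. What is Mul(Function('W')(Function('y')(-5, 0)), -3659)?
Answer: 0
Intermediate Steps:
Function('W')(k) = Pow(k, 2)
Mul(Function('W')(Function('y')(-5, 0)), -3659) = Mul(Pow(0, 2), -3659) = Mul(0, -3659) = 0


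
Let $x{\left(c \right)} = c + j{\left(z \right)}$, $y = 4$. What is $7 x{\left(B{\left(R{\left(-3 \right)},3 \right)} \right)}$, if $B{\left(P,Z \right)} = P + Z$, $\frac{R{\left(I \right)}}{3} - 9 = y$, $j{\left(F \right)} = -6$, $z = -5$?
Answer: $252$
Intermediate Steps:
$R{\left(I \right)} = 39$ ($R{\left(I \right)} = 27 + 3 \cdot 4 = 27 + 12 = 39$)
$x{\left(c \right)} = -6 + c$ ($x{\left(c \right)} = c - 6 = -6 + c$)
$7 x{\left(B{\left(R{\left(-3 \right)},3 \right)} \right)} = 7 \left(-6 + \left(39 + 3\right)\right) = 7 \left(-6 + 42\right) = 7 \cdot 36 = 252$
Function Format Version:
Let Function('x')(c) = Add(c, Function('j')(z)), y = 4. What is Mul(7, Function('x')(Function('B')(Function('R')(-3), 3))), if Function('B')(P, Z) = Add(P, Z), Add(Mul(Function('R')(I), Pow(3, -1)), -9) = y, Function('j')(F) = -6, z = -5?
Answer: 252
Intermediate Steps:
Function('R')(I) = 39 (Function('R')(I) = Add(27, Mul(3, 4)) = Add(27, 12) = 39)
Function('x')(c) = Add(-6, c) (Function('x')(c) = Add(c, -6) = Add(-6, c))
Mul(7, Function('x')(Function('B')(Function('R')(-3), 3))) = Mul(7, Add(-6, Add(39, 3))) = Mul(7, Add(-6, 42)) = Mul(7, 36) = 252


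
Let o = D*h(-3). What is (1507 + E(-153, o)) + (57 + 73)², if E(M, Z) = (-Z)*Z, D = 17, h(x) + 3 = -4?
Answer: 4246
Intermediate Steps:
h(x) = -7 (h(x) = -3 - 4 = -7)
o = -119 (o = 17*(-7) = -119)
E(M, Z) = -Z²
(1507 + E(-153, o)) + (57 + 73)² = (1507 - 1*(-119)²) + (57 + 73)² = (1507 - 1*14161) + 130² = (1507 - 14161) + 16900 = -12654 + 16900 = 4246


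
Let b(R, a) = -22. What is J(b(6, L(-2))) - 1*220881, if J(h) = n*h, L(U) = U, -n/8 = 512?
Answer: -130769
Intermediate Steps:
n = -4096 (n = -8*512 = -4096)
J(h) = -4096*h
J(b(6, L(-2))) - 1*220881 = -4096*(-22) - 1*220881 = 90112 - 220881 = -130769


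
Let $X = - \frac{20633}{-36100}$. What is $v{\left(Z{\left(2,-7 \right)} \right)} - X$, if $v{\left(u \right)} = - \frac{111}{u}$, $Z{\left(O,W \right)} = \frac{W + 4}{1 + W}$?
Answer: $- \frac{8034833}{36100} \approx -222.57$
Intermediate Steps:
$Z{\left(O,W \right)} = \frac{4 + W}{1 + W}$
$X = \frac{20633}{36100}$ ($X = \left(-20633\right) \left(- \frac{1}{36100}\right) = \frac{20633}{36100} \approx 0.57155$)
$v{\left(Z{\left(2,-7 \right)} \right)} - X = - \frac{111}{\frac{1}{1 - 7} \left(4 - 7\right)} - \frac{20633}{36100} = - \frac{111}{\frac{1}{-6} \left(-3\right)} - \frac{20633}{36100} = - \frac{111}{\left(- \frac{1}{6}\right) \left(-3\right)} - \frac{20633}{36100} = - 111 \frac{1}{\frac{1}{2}} - \frac{20633}{36100} = \left(-111\right) 2 - \frac{20633}{36100} = -222 - \frac{20633}{36100} = - \frac{8034833}{36100}$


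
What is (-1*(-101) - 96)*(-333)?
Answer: -1665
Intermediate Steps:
(-1*(-101) - 96)*(-333) = (101 - 96)*(-333) = 5*(-333) = -1665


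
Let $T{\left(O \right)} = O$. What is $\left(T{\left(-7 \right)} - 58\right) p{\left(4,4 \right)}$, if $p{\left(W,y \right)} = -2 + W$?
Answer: $-130$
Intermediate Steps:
$\left(T{\left(-7 \right)} - 58\right) p{\left(4,4 \right)} = \left(-7 - 58\right) \left(-2 + 4\right) = \left(-65\right) 2 = -130$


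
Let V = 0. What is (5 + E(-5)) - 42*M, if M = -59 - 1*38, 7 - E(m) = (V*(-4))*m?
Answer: 4086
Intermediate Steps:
E(m) = 7 (E(m) = 7 - 0*(-4)*m = 7 - 0*m = 7 - 1*0 = 7 + 0 = 7)
M = -97 (M = -59 - 38 = -97)
(5 + E(-5)) - 42*M = (5 + 7) - 42*(-97) = 12 + 4074 = 4086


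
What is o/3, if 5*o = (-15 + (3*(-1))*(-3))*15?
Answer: -6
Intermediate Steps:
o = -18 (o = ((-15 + (3*(-1))*(-3))*15)/5 = ((-15 - 3*(-3))*15)/5 = ((-15 + 9)*15)/5 = (-6*15)/5 = (⅕)*(-90) = -18)
o/3 = -18/3 = -18*⅓ = -6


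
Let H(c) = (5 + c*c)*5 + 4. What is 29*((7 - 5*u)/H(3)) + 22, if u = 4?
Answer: 1251/74 ≈ 16.905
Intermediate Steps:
H(c) = 29 + 5*c² (H(c) = (5 + c²)*5 + 4 = (25 + 5*c²) + 4 = 29 + 5*c²)
29*((7 - 5*u)/H(3)) + 22 = 29*((7 - 5*4)/(29 + 5*3²)) + 22 = 29*((7 - 20)/(29 + 5*9)) + 22 = 29*(-13/(29 + 45)) + 22 = 29*(-13/74) + 22 = -377/74 + 22 = 1251/74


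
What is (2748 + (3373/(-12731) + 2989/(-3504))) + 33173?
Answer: 1602365247553/44609424 ≈ 35920.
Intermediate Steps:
(2748 + (3373/(-12731) + 2989/(-3504))) + 33173 = (2748 + (3373*(-1/12731) + 2989*(-1/3504))) + 33173 = (2748 + (-3373/12731 - 2989/3504)) + 33173 = (2748 - 49871951/44609424) + 33173 = 122536825201/44609424 + 33173 = 1602365247553/44609424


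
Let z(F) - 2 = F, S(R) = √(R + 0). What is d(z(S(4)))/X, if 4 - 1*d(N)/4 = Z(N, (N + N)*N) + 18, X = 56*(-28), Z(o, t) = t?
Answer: 23/196 ≈ 0.11735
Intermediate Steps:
S(R) = √R
z(F) = 2 + F
X = -1568
d(N) = -56 - 8*N² (d(N) = 16 - 4*((N + N)*N + 18) = 16 - 4*((2*N)*N + 18) = 16 - 4*(2*N² + 18) = 16 - 4*(18 + 2*N²) = 16 + (-72 - 8*N²) = -56 - 8*N²)
d(z(S(4)))/X = (-56 - 8*(2 + √4)²)/(-1568) = (-56 - 8*(2 + 2)²)*(-1/1568) = (-56 - 8*4²)*(-1/1568) = (-56 - 8*16)*(-1/1568) = (-56 - 128)*(-1/1568) = -184*(-1/1568) = 23/196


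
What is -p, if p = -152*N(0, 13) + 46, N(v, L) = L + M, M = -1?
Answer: 1778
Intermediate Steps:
N(v, L) = -1 + L (N(v, L) = L - 1 = -1 + L)
p = -1778 (p = -152*(-1 + 13) + 46 = -152*12 + 46 = -1824 + 46 = -1778)
-p = -1*(-1778) = 1778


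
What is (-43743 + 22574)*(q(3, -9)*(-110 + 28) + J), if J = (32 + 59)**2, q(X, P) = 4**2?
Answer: -147526761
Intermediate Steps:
q(X, P) = 16
J = 8281 (J = 91**2 = 8281)
(-43743 + 22574)*(q(3, -9)*(-110 + 28) + J) = (-43743 + 22574)*(16*(-110 + 28) + 8281) = -21169*(16*(-82) + 8281) = -21169*(-1312 + 8281) = -21169*6969 = -147526761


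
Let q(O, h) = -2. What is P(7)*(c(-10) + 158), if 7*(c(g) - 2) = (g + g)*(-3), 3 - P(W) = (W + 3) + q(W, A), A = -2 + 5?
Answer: -5900/7 ≈ -842.86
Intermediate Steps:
A = 3
P(W) = 2 - W (P(W) = 3 - ((W + 3) - 2) = 3 - ((3 + W) - 2) = 3 - (1 + W) = 3 + (-1 - W) = 2 - W)
c(g) = 2 - 6*g/7 (c(g) = 2 + ((g + g)*(-3))/7 = 2 + ((2*g)*(-3))/7 = 2 + (-6*g)/7 = 2 - 6*g/7)
P(7)*(c(-10) + 158) = (2 - 1*7)*((2 - 6/7*(-10)) + 158) = (2 - 7)*((2 + 60/7) + 158) = -5*(74/7 + 158) = -5*1180/7 = -5900/7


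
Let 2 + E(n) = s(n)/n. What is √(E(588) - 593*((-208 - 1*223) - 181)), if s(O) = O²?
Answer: √363502 ≈ 602.91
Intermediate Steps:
E(n) = -2 + n (E(n) = -2 + n²/n = -2 + n)
√(E(588) - 593*((-208 - 1*223) - 181)) = √((-2 + 588) - 593*((-208 - 1*223) - 181)) = √(586 - 593*((-208 - 223) - 181)) = √(586 - 593*(-431 - 181)) = √(586 - 593*(-612)) = √(586 + 362916) = √363502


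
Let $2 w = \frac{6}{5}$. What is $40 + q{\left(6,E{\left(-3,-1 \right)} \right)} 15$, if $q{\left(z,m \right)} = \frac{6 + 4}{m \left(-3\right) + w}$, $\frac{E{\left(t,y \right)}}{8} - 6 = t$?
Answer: $\frac{4510}{119} \approx 37.899$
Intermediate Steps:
$E{\left(t,y \right)} = 48 + 8 t$
$w = \frac{3}{5}$ ($w = \frac{6 \cdot \frac{1}{5}}{2} = \frac{1}{2} \cdot \frac{6}{5} = \frac{3}{5} \approx 0.6$)
$q{\left(z,m \right)} = \frac{10}{\frac{3}{5} - 3 m}$ ($q{\left(z,m \right)} = \frac{6 + 4}{m \left(-3\right) + \frac{3}{5}} = \frac{10}{- 3 m + \frac{3}{5}} = \frac{10}{\frac{3}{5} - 3 m}$)
$40 + q{\left(6,E{\left(-3,-1 \right)} \right)} 15 = 40 + - \frac{50}{-3 + 15 \left(48 + 8 \left(-3\right)\right)} 15 = 40 + - \frac{50}{-3 + 15 \left(48 - 24\right)} 15 = 40 + - \frac{50}{-3 + 15 \cdot 24} \cdot 15 = 40 + - \frac{50}{-3 + 360} \cdot 15 = 40 + - \frac{50}{357} \cdot 15 = 40 + \left(-50\right) \frac{1}{357} \cdot 15 = 40 - \frac{250}{119} = \frac{4510}{119}$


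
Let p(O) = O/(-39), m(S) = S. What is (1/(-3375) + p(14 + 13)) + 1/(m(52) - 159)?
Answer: -3295391/4694625 ≈ -0.70195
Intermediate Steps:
p(O) = -O/39 (p(O) = O*(-1/39) = -O/39)
(1/(-3375) + p(14 + 13)) + 1/(m(52) - 159) = (1/(-3375) - (14 + 13)/39) + 1/(52 - 159) = (-1/3375 - 1/39*27) + 1/(-107) = (-1/3375 - 9/13) - 1/107 = -30388/43875 - 1/107 = -3295391/4694625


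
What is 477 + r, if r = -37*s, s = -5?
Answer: 662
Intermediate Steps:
r = 185 (r = -37*(-5) = 185)
477 + r = 477 + 185 = 662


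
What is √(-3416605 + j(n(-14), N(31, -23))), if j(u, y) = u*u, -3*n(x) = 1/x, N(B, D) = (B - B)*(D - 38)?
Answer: I*√6026891219/42 ≈ 1848.4*I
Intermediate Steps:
N(B, D) = 0 (N(B, D) = 0*(-38 + D) = 0)
n(x) = -1/(3*x)
j(u, y) = u²
√(-3416605 + j(n(-14), N(31, -23))) = √(-3416605 + (-⅓/(-14))²) = √(-3416605 + (-⅓*(-1/14))²) = √(-3416605 + (1/42)²) = √(-3416605 + 1/1764) = √(-6026891219/1764) = I*√6026891219/42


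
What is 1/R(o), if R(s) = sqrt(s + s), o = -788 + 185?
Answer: -I*sqrt(134)/402 ≈ -0.028796*I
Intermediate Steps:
o = -603
R(s) = sqrt(2)*sqrt(s) (R(s) = sqrt(2*s) = sqrt(2)*sqrt(s))
1/R(o) = 1/(sqrt(2)*sqrt(-603)) = 1/(sqrt(2)*(3*I*sqrt(67))) = 1/(3*I*sqrt(134)) = -I*sqrt(134)/402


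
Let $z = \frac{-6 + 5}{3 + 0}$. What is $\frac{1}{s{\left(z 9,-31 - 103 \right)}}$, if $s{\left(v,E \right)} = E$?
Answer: $- \frac{1}{134} \approx -0.0074627$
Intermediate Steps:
$z = - \frac{1}{3} \approx -0.33333$
$\frac{1}{s{\left(z 9,-31 - 103 \right)}} = \frac{1}{-31 - 103} = \frac{1}{-134} = - \frac{1}{134}$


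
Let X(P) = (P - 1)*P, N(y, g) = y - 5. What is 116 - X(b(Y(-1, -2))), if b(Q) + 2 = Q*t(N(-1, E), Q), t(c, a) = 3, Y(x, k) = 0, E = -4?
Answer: 110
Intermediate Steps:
N(y, g) = -5 + y
b(Q) = -2 + 3*Q (b(Q) = -2 + Q*3 = -2 + 3*Q)
X(P) = P*(-1 + P) (X(P) = (-1 + P)*P = P*(-1 + P))
116 - X(b(Y(-1, -2))) = 116 - (-2 + 3*0)*(-1 + (-2 + 3*0)) = 116 - (-2 + 0)*(-1 + (-2 + 0)) = 116 - (-2)*(-1 - 2) = 116 - (-2)*(-3) = 116 - 1*6 = 116 - 6 = 110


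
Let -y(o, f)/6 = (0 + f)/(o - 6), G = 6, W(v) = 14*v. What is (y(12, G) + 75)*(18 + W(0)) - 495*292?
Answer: -143298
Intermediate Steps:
y(o, f) = -6*f/(-6 + o) (y(o, f) = -6*(0 + f)/(o - 6) = -6*f/(-6 + o))
(y(12, G) + 75)*(18 + W(0)) - 495*292 = (-6*6/(-6 + 12) + 75)*(18 + 14*0) - 495*292 = (-6*6/6 + 75)*(18 + 0) - 144540 = (-6*6*⅙ + 75)*18 - 144540 = (-6 + 75)*18 - 144540 = 69*18 - 144540 = 1242 - 144540 = -143298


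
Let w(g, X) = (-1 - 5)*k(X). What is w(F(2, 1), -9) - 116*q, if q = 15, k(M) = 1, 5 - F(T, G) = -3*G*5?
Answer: -1746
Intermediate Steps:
F(T, G) = 5 + 15*G (F(T, G) = 5 - (-3*G)*5 = 5 - (-15)*G = 5 + 15*G)
w(g, X) = -6 (w(g, X) = (-1 - 5)*1 = -6*1 = -6)
w(F(2, 1), -9) - 116*q = -6 - 116*15 = -6 - 1740 = -1746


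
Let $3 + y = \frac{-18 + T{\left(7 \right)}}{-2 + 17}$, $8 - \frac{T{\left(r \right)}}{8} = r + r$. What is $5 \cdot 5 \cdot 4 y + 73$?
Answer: $-667$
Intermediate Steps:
$T{\left(r \right)} = 64 - 16 r$ ($T{\left(r \right)} = 64 - 8 \left(r + r\right) = 64 - 8 \cdot 2 r = 64 - 16 r$)
$y = - \frac{37}{5}$ ($y = -3 + \frac{-18 + \left(64 - 112\right)}{-2 + 17} = -3 + \frac{-18 + \left(64 - 112\right)}{15} = -3 + \left(-18 - 48\right) \frac{1}{15} = -3 - \frac{22}{5} = - \frac{37}{5} \approx -7.4$)
$5 \cdot 5 \cdot 4 y + 73 = 5 \cdot 5 \cdot 4 \left(- \frac{37}{5}\right) + 73 = 25 \cdot 4 \left(- \frac{37}{5}\right) + 73 = 100 \left(- \frac{37}{5}\right) + 73 = -740 + 73 = -667$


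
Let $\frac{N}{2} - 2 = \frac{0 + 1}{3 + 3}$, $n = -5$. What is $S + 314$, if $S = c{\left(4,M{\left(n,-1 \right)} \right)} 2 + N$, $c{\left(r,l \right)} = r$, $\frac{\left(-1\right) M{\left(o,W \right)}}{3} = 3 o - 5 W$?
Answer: $\frac{979}{3} \approx 326.33$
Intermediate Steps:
$M{\left(o,W \right)} = - 9 o + 15 W$ ($M{\left(o,W \right)} = - 3 \left(3 o - 5 W\right) = - 3 \left(- 5 W + 3 o\right) = - 9 o + 15 W$)
$N = \frac{13}{3}$ ($N = 4 + 2 \frac{0 + 1}{3 + 3} = 4 + 2 \cdot 1 \cdot \frac{1}{6} = 4 + 2 \cdot \frac{1}{6} = 4 + \frac{1}{3} = \frac{13}{3} \approx 4.3333$)
$S = \frac{37}{3}$ ($S = 4 \cdot 2 + \frac{13}{3} = 8 + \frac{13}{3} = \frac{37}{3} \approx 12.333$)
$S + 314 = \frac{37}{3} + 314 = \frac{979}{3}$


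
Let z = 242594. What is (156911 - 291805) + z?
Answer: 107700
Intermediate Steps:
(156911 - 291805) + z = (156911 - 291805) + 242594 = -134894 + 242594 = 107700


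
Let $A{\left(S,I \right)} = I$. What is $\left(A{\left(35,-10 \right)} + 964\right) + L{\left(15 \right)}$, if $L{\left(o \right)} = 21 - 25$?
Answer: $950$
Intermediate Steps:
$L{\left(o \right)} = -4$
$\left(A{\left(35,-10 \right)} + 964\right) + L{\left(15 \right)} = \left(-10 + 964\right) - 4 = 954 - 4 = 950$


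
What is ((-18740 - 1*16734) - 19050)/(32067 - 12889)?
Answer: -634/223 ≈ -2.8430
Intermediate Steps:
((-18740 - 1*16734) - 19050)/(32067 - 12889) = ((-18740 - 16734) - 19050)/19178 = (-35474 - 19050)*(1/19178) = -54524*1/19178 = -634/223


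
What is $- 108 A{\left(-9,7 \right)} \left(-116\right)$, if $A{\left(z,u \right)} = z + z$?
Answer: $-225504$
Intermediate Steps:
$A{\left(z,u \right)} = 2 z$
$- 108 A{\left(-9,7 \right)} \left(-116\right) = - 108 \cdot 2 \left(-9\right) \left(-116\right) = \left(-108\right) \left(-18\right) \left(-116\right) = 1944 \left(-116\right) = -225504$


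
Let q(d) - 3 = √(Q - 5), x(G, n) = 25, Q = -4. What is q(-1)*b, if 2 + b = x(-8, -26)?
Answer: 69 + 69*I ≈ 69.0 + 69.0*I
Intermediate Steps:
b = 23 (b = -2 + 25 = 23)
q(d) = 3 + 3*I (q(d) = 3 + √(-4 - 5) = 3 + √(-9) = 3 + 3*I)
q(-1)*b = (3 + 3*I)*23 = 69 + 69*I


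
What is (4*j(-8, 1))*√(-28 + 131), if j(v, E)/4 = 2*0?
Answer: 0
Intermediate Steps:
j(v, E) = 0 (j(v, E) = 4*(2*0) = 4*0 = 0)
(4*j(-8, 1))*√(-28 + 131) = (4*0)*√(-28 + 131) = 0*√103 = 0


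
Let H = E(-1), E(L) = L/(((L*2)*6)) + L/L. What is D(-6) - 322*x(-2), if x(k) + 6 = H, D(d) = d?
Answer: 9463/6 ≈ 1577.2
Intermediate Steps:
E(L) = 13/12 (E(L) = L/(((2*L)*6)) + 1 = L/((12*L)) + 1 = L*(1/(12*L)) + 1 = 1/12 + 1 = 13/12)
H = 13/12 ≈ 1.0833
x(k) = -59/12 (x(k) = -6 + 13/12 = -59/12)
D(-6) - 322*x(-2) = -6 - 322*(-59/12) = -6 + 9499/6 = 9463/6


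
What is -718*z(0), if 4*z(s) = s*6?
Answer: 0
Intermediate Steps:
z(s) = 3*s/2 (z(s) = (s*6)/4 = (6*s)/4 = 3*s/2)
-718*z(0) = -1077*0 = -718*0 = 0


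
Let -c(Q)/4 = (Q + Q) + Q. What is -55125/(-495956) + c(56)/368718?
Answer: 476007079/4353997724 ≈ 0.10933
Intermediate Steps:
c(Q) = -12*Q (c(Q) = -4*((Q + Q) + Q) = -4*(2*Q + Q) = -12*Q)
-55125/(-495956) + c(56)/368718 = -55125/(-495956) - 12*56/368718 = -55125*(-1/495956) - 672*1/368718 = 55125/495956 - 16/8779 = 476007079/4353997724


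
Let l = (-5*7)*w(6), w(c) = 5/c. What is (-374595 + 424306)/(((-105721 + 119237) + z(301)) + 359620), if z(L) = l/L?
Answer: 12825438/96269063 ≈ 0.13322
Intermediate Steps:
l = -175/6 (l = (-5*7)*(5/6) = -175/6 ≈ -29.167)
z(L) = -175/(6*L)
(-374595 + 424306)/(((-105721 + 119237) + z(301)) + 359620) = (-374595 + 424306)/(((-105721 + 119237) - 175/6/301) + 359620) = 49711/((13516 - 175/6*1/301) + 359620) = 49711/((13516 - 25/258) + 359620) = 49711/(3487103/258 + 359620) = 49711/(96269063/258) = 49711*(258/96269063) = 12825438/96269063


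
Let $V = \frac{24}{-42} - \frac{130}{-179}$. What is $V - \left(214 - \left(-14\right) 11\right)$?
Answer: $- \frac{460910}{1253} \approx -367.85$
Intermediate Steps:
$V = \frac{194}{1253}$ ($V = 24 \left(- \frac{1}{42}\right) - - \frac{130}{179} = - \frac{4}{7} + \frac{130}{179} = \frac{194}{1253} \approx 0.15483$)
$V - \left(214 - \left(-14\right) 11\right) = \frac{194}{1253} - \left(214 - \left(-14\right) 11\right) = \frac{194}{1253} - \left(214 - -154\right) = \frac{194}{1253} - \left(214 + 154\right) = \frac{194}{1253} - 368 = - \frac{460910}{1253}$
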